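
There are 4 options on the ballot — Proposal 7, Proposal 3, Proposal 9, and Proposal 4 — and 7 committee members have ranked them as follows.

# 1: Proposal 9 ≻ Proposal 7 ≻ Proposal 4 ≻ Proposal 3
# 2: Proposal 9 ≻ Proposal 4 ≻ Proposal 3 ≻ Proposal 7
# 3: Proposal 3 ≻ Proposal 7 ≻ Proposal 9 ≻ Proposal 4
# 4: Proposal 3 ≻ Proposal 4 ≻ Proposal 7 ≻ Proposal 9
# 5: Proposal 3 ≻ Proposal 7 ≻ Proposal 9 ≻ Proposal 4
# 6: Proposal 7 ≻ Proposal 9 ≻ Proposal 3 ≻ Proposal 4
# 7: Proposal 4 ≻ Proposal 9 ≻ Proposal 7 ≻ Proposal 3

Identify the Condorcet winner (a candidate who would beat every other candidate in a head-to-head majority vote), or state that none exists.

Head-to-head results (7 voters total):
Proposal 7 vs Proposal 3: Proposal 3 wins 4–3.
Proposal 7 vs Proposal 9: Proposal 7 wins 4–3.
Proposal 7 vs Proposal 4: Proposal 7 wins 4–3.
Proposal 3 vs Proposal 9: Proposal 9 wins 4–3.
Proposal 3 vs Proposal 4: Proposal 3 wins 4–3.
Proposal 9 vs Proposal 4: Proposal 9 wins 5–2.
No candidate beats all others: Proposal 7 beats Proposal 9 beats Proposal 3 beats Proposal 7, a majority cycle.

None — there is no Condorcet winner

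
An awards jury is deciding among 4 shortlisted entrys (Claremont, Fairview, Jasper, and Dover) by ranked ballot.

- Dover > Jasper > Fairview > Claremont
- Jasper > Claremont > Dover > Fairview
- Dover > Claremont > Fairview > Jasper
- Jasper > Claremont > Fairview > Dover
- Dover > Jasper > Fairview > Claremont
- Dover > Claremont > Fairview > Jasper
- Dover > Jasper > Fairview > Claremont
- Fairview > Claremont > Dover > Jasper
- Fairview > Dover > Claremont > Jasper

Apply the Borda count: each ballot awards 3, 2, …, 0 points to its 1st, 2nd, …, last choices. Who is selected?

Borda scores:
  Claremont: 0 + 2 + 2 + 2 + 0 + 2 + 0 + 2 + 1 = 11
  Fairview: 1 + 0 + 1 + 1 + 1 + 1 + 1 + 3 + 3 = 12
  Jasper: 2 + 3 + 0 + 3 + 2 + 0 + 2 + 0 + 0 = 12
  Dover: 3 + 1 + 3 + 0 + 3 + 3 + 3 + 1 + 2 = 19
Dover has the highest total.

Dover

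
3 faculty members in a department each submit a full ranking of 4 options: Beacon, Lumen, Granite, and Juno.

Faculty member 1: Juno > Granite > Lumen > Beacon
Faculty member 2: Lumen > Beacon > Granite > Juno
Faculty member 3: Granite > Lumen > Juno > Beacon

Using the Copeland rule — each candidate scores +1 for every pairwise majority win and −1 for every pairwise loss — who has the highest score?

Pairwise results:
  Beacon vs Lumen: Lumen wins 3–0.
  Beacon vs Granite: Granite wins 2–1.
  Beacon vs Juno: Juno wins 2–1.
  Lumen vs Granite: Granite wins 2–1.
  Lumen vs Juno: Lumen wins 2–1.
  Granite vs Juno: Granite wins 2–1.
Copeland scores (wins − losses):
  Beacon: 0 − 3 = -3
  Lumen: 2 − 1 = 1
  Granite: 3 − 0 = 3
  Juno: 1 − 2 = -1
Granite has the best Copeland score.

Granite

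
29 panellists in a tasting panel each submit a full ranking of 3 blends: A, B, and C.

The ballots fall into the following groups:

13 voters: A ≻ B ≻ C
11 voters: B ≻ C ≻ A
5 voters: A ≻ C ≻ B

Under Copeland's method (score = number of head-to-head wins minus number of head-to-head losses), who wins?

A

Pairwise results:
  A vs B: A wins 18–11.
  A vs C: A wins 18–11.
  B vs C: B wins 24–5.
Copeland scores (wins − losses):
  A: 2 − 0 = 2
  B: 1 − 1 = 0
  C: 0 − 2 = -2
A has the best Copeland score.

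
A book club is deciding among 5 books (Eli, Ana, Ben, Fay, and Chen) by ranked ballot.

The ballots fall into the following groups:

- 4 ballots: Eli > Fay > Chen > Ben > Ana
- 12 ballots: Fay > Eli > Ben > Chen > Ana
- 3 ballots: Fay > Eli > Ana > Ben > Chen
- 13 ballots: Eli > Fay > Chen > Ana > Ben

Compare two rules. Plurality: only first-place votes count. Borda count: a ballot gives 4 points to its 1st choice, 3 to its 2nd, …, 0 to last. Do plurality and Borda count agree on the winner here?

Yes

Plurality first-place counts: Eli 17, Ana 0, Ben 0, Fay 15, Chen 0 → Eli.
Borda totals: Eli 113, Ana 19, Ben 31, Fay 111, Chen 46 → Eli.
The two rules agree on Eli.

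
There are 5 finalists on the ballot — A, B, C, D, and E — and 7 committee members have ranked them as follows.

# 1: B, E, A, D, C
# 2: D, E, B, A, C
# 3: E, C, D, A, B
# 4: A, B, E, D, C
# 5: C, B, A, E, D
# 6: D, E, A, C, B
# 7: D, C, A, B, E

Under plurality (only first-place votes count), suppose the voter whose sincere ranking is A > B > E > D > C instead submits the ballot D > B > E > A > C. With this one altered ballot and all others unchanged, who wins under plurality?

First-place totals with the altered ballot: A 0, B 1, C 1, D 4, E 1.
The winner is unchanged: still D.

D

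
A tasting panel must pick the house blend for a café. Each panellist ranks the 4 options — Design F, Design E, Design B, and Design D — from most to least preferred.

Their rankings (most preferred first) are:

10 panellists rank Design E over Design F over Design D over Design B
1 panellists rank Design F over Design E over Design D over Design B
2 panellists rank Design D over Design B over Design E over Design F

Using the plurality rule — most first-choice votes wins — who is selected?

First-place vote totals:
  Design F: 1
  Design E: 10
  Design B: 0
  Design D: 2
Design E has the most first-place votes.

Design E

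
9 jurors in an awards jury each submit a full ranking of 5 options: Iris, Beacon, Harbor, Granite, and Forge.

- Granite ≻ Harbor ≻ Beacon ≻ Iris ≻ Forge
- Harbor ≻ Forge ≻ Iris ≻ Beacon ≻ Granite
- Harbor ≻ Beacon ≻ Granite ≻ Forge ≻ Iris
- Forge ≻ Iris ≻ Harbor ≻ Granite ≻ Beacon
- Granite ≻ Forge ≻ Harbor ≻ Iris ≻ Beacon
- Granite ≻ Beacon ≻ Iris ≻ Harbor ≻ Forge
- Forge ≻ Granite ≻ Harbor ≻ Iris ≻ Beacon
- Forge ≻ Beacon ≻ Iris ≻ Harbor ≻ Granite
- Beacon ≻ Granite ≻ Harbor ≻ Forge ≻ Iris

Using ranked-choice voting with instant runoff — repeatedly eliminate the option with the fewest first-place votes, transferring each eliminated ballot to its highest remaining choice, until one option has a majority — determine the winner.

Round 1: Granite 3, Forge 3, Harbor 2, Beacon 1, Iris 0. Iris has the fewest and is eliminated.
Round 2: Granite 3, Forge 3, Harbor 2, Beacon 1. Beacon has the fewest and is eliminated.
Round 3: Granite 4, Forge 3, Harbor 2. Harbor has the fewest and is eliminated.
Round 4: Granite 5, Forge 4. Granite has a majority.

Granite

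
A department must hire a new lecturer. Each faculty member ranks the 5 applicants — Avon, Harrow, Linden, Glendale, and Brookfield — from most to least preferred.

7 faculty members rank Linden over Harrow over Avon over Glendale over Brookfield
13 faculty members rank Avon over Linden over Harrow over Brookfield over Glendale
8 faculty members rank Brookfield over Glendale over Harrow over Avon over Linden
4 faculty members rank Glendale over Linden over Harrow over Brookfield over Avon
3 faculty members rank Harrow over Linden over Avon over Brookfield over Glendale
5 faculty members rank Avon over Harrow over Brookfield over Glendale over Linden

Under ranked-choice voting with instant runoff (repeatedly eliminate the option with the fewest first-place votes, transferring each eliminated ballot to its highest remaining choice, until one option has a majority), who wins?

Avon

Round 1: Avon 18, Brookfield 8, Linden 7, Glendale 4, Harrow 3. Harrow has the fewest and is eliminated.
Round 2: Avon 18, Linden 10, Brookfield 8, Glendale 4. Glendale has the fewest and is eliminated.
Round 3: Avon 18, Linden 14, Brookfield 8. Brookfield has the fewest and is eliminated.
Round 4: Avon 26, Linden 14. Avon has a majority.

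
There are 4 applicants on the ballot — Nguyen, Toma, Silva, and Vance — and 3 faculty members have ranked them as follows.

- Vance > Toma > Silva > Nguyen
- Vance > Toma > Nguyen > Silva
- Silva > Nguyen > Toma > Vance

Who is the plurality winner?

First-place vote totals:
  Nguyen: 0
  Toma: 0
  Silva: 1
  Vance: 2
Vance has the most first-place votes.

Vance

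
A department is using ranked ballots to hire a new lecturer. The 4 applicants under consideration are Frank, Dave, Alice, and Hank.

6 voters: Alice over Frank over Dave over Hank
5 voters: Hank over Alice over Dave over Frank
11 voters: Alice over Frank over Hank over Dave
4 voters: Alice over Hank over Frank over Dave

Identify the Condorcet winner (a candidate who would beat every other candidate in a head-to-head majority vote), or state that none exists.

Alice

Head-to-head results (26 voters total):
Frank vs Dave: Frank wins 21–5.
Frank vs Alice: Alice wins 26–0.
Frank vs Hank: Frank wins 17–9.
Dave vs Alice: Alice wins 26–0.
Dave vs Hank: Hank wins 20–6.
Alice vs Hank: Alice wins 21–5.
Alice beats each rival — Frank (26–0), Dave (26–0), Hank (21–5) — so Alice is the Condorcet winner.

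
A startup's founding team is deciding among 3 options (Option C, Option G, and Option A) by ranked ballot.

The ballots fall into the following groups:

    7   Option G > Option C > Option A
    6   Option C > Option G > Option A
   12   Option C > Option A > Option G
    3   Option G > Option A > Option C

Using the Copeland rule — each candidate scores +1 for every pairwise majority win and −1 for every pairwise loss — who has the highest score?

Option C

Pairwise results:
  Option C vs Option G: Option C wins 18–10.
  Option C vs Option A: Option C wins 25–3.
  Option G vs Option A: Option G wins 16–12.
Copeland scores (wins − losses):
  Option C: 2 − 0 = 2
  Option G: 1 − 1 = 0
  Option A: 0 − 2 = -2
Option C has the best Copeland score.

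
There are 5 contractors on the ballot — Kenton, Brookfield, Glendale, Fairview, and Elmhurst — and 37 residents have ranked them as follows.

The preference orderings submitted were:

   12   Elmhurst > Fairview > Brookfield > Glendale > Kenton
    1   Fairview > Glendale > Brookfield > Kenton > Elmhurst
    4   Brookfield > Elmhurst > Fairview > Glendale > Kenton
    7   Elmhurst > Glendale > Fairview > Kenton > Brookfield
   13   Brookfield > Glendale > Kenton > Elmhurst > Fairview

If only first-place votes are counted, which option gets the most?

Elmhurst

First-place vote totals:
  Kenton: 0
  Brookfield: 17
  Glendale: 0
  Fairview: 1
  Elmhurst: 19
Elmhurst has the most first-place votes.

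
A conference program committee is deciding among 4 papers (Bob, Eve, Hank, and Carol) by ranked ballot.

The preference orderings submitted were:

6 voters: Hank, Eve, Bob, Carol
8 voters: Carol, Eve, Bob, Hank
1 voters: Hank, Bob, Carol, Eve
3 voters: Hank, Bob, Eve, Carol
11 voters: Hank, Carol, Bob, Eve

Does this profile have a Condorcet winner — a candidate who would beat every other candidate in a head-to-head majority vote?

Yes

Head-to-head results (29 voters total):
Bob vs Eve: Bob wins 15–14.
Bob vs Hank: Hank wins 21–8.
Bob vs Carol: Carol wins 19–10.
Eve vs Hank: Hank wins 21–8.
Eve vs Carol: Carol wins 20–9.
Hank vs Carol: Hank wins 21–8.
Hank beats each rival — Bob (21–8), Eve (21–8), Carol (21–8) — so Hank is the Condorcet winner.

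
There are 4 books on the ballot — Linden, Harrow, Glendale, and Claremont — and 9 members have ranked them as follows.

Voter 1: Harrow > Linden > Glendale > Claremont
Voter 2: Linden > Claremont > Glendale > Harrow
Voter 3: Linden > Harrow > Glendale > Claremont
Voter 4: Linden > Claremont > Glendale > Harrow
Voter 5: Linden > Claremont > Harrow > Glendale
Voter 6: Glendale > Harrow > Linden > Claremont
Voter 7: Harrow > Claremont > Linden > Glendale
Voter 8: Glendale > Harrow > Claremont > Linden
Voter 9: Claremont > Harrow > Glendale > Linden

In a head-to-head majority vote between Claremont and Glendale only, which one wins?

Ballots ranking Claremont above Glendale: 5.
Ballots ranking Glendale above Claremont: 4.
Claremont wins the head-to-head, 5–4.

Claremont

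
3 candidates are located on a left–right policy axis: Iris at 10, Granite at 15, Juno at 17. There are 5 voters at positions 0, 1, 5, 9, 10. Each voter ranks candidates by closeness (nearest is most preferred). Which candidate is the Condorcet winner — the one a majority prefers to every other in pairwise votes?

Iris

With single-peaked preferences on a line, the Condorcet winner is the candidate closest to the median voter.
The median voter (position 5) is closest to Iris at 10.
Check: Iris vs Granite — voters closer to Iris: 5 of 5.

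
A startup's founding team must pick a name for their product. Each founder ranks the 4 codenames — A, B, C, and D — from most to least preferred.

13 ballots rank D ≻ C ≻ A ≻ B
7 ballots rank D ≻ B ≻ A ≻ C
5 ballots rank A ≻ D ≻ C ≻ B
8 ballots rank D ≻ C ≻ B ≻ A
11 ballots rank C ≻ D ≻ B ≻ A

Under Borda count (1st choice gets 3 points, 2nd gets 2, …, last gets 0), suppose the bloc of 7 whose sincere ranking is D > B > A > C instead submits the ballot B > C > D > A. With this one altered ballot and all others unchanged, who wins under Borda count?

D

Borda totals with the altered ballot: A 28, B 40, C 94, D 102.
The winner is unchanged: still D.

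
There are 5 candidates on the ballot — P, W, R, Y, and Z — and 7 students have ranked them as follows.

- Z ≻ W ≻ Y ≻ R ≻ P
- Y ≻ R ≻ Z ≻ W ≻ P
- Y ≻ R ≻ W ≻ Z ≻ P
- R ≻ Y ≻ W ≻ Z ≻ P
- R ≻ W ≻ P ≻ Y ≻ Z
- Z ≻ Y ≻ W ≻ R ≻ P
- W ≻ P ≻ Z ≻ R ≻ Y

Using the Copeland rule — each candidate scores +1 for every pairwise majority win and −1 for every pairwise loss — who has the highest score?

Pairwise results:
  P vs W: W wins 7–0.
  P vs R: R wins 6–1.
  P vs Y: Y wins 5–2.
  P vs Z: Z wins 5–2.
  W vs R: R wins 4–3.
  W vs Y: Y wins 4–3.
  W vs Z: W wins 4–3.
  R vs Y: Y wins 4–3.
  R vs Z: R wins 4–3.
  Y vs Z: Y wins 4–3.
Copeland scores (wins − losses):
  P: 0 − 4 = -4
  W: 2 − 2 = 0
  R: 3 − 1 = 2
  Y: 4 − 0 = 4
  Z: 1 − 3 = -2
Y has the best Copeland score.

Y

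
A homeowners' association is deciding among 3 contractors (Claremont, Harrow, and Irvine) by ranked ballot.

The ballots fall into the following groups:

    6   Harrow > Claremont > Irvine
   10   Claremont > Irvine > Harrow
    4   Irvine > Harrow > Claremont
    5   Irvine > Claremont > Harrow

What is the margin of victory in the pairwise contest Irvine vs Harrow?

13

Ballots ranking Irvine above Harrow: 10+4+5 = 19.
Ballots ranking Harrow above Irvine: 6.
Irvine wins 19–6, a margin of 13.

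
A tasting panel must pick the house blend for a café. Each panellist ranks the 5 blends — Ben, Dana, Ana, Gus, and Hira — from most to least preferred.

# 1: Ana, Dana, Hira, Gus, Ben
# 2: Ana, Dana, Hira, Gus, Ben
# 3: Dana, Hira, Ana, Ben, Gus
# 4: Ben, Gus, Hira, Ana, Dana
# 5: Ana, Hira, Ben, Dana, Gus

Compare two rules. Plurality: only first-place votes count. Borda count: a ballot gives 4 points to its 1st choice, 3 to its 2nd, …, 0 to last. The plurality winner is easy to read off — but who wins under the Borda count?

Plurality first-place counts: Ben 1, Dana 1, Ana 3, Gus 0, Hira 0 → Ana.
Borda totals: Ben 7, Dana 11, Ana 15, Gus 5, Hira 12 → Ana.

Ana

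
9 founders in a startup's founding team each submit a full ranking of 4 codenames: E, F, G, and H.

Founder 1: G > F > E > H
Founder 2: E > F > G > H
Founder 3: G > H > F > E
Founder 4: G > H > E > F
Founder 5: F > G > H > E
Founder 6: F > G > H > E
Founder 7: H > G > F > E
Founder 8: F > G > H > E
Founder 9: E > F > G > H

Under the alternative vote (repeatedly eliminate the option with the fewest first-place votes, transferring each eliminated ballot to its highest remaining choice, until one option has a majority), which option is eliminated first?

H

Round 1: F 3, G 3, E 2, H 1. H has the fewest and is eliminated.
Round 2: G 4, F 3, E 2. E has the fewest and is eliminated.
Round 3: F 5, G 4. F has a majority.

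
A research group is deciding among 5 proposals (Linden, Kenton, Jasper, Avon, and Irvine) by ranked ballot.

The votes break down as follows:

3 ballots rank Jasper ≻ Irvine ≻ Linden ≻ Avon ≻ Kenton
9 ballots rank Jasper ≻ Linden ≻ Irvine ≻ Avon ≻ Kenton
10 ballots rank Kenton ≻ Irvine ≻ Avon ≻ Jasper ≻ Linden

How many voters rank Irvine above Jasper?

10

Ballots ranking Irvine above Jasper: 10.
Ballots ranking Jasper above Irvine: 3+9 = 12.
So 10 of 22 voters prefer Irvine to Jasper.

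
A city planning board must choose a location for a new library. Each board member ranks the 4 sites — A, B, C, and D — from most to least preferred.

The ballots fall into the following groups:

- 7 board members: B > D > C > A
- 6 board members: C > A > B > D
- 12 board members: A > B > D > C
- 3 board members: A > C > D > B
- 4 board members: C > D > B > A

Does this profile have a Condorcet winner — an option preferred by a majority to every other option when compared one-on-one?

Head-to-head results (32 voters total):
A vs B: A wins 21–11.
A vs C: C wins 17–15.
A vs D: A wins 21–11.
B vs C: B wins 19–13.
B vs D: B wins 25–7.
C vs D: D wins 19–13.
No candidate beats all others: A beats B beats C beats A, a majority cycle.

No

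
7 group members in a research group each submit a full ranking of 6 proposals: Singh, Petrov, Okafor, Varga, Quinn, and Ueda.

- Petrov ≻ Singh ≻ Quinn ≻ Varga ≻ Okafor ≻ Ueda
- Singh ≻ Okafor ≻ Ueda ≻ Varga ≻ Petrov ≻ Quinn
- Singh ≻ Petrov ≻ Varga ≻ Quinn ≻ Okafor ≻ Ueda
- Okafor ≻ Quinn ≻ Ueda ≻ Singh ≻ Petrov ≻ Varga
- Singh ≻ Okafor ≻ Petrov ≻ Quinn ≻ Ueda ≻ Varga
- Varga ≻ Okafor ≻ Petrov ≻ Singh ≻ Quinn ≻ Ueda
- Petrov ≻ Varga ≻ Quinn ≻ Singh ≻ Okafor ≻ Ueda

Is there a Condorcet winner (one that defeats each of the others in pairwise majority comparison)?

Head-to-head results (7 voters total):
Singh vs Petrov: Singh wins 4–3.
Singh vs Okafor: Singh wins 5–2.
Singh vs Varga: Singh wins 5–2.
Singh vs Quinn: Singh wins 5–2.
Singh vs Ueda: Singh wins 6–1.
Petrov vs Okafor: Okafor wins 4–3.
Petrov vs Varga: Petrov wins 5–2.
Petrov vs Quinn: Petrov wins 6–1.
Petrov vs Ueda: Petrov wins 5–2.
Okafor vs Varga: Varga wins 4–3.
Okafor vs Quinn: Okafor wins 4–3.
Okafor vs Ueda: Okafor wins 7–0.
Varga vs Quinn: Varga wins 4–3.
Varga vs Ueda: Varga wins 4–3.
Quinn vs Ueda: Quinn wins 6–1.
Singh beats each rival — Petrov (4–3), Okafor (5–2), Varga (5–2), Quinn (5–2), Ueda (6–1) — so Singh is the Condorcet winner.

Yes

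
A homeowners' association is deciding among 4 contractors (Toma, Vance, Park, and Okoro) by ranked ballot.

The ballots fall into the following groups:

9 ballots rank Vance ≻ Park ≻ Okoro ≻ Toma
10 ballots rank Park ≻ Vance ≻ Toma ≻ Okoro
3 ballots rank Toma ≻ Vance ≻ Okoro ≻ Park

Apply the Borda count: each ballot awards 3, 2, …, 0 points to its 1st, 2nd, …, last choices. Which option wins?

Vance

Borda scores:
  Toma: 9·0 + 10·1 + 3·3 = 19
  Vance: 9·3 + 10·2 + 3·2 = 53
  Park: 9·2 + 10·3 + 3·0 = 48
  Okoro: 9·1 + 10·0 + 3·1 = 12
Vance has the highest total.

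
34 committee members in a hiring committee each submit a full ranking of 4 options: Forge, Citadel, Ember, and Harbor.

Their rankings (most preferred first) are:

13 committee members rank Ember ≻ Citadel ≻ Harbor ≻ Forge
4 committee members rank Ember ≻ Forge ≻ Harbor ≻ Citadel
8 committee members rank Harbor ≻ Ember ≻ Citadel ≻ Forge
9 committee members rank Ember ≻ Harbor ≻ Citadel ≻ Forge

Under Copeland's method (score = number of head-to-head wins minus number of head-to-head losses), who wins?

Pairwise results:
  Forge vs Citadel: Citadel wins 30–4.
  Forge vs Ember: Ember wins 34–0.
  Forge vs Harbor: Harbor wins 30–4.
  Citadel vs Ember: Ember wins 34–0.
  Citadel vs Harbor: Harbor wins 21–13.
  Ember vs Harbor: Ember wins 26–8.
Copeland scores (wins − losses):
  Forge: 0 − 3 = -3
  Citadel: 1 − 2 = -1
  Ember: 3 − 0 = 3
  Harbor: 2 − 1 = 1
Ember has the best Copeland score.

Ember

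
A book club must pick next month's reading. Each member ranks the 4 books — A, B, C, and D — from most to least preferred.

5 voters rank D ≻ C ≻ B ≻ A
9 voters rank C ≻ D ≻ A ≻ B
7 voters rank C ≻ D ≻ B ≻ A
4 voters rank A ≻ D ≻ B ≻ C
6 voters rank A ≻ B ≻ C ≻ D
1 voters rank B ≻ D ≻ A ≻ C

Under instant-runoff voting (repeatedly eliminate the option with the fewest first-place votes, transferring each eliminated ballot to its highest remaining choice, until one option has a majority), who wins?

Round 1: C 16, A 10, D 5, B 1. B has the fewest and is eliminated.
Round 2: C 16, A 10, D 6. D has the fewest and is eliminated.
Round 3: C 21, A 11. C has a majority.

C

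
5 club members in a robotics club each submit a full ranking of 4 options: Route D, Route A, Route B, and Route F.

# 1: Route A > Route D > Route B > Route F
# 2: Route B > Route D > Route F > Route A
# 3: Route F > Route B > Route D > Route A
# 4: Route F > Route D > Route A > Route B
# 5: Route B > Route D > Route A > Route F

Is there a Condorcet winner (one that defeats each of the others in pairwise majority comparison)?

Yes

Head-to-head results (5 voters total):
Route D vs Route A: Route D wins 4–1.
Route D vs Route B: Route B wins 3–2.
Route D vs Route F: Route D wins 3–2.
Route A vs Route B: Route B wins 3–2.
Route A vs Route F: Route F wins 3–2.
Route B vs Route F: Route B wins 3–2.
Route B beats each rival — Route D (3–2), Route A (3–2), Route F (3–2) — so Route B is the Condorcet winner.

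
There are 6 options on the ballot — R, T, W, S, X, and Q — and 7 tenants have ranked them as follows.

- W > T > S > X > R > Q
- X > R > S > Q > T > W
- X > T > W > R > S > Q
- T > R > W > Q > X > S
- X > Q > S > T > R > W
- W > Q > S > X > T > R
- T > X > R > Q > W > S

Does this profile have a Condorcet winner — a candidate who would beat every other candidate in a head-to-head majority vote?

Yes

Head-to-head results (7 voters total):
R vs T: T wins 6–1.
R vs W: R wins 4–3.
R vs S: R wins 4–3.
R vs X: X wins 6–1.
R vs Q: R wins 5–2.
T vs W: T wins 5–2.
T vs S: T wins 4–3.
T vs X: X wins 4–3.
T vs Q: T wins 4–3.
W vs S: W wins 5–2.
W vs X: X wins 4–3.
W vs Q: W wins 4–3.
S vs X: X wins 5–2.
S vs Q: Q wins 4–3.
X vs Q: X wins 5–2.
X beats each rival — R (6–1), T (4–3), W (4–3), S (5–2), Q (5–2) — so X is the Condorcet winner.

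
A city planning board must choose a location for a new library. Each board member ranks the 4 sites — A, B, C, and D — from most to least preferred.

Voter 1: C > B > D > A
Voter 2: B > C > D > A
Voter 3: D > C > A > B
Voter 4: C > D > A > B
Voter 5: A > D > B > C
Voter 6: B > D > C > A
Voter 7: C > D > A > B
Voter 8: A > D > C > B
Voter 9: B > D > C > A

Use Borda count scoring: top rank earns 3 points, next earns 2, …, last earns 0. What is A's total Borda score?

Borda scores:
  A: 0 + 0 + 1 + 1 + 3 + 0 + 1 + 3 + 0 = 9
  B: 2 + 3 + 0 + 0 + 1 + 3 + 0 + 0 + 3 = 12
  C: 3 + 2 + 2 + 3 + 0 + 1 + 3 + 1 + 1 = 16
  D: 1 + 1 + 3 + 2 + 2 + 2 + 2 + 2 + 2 = 17

9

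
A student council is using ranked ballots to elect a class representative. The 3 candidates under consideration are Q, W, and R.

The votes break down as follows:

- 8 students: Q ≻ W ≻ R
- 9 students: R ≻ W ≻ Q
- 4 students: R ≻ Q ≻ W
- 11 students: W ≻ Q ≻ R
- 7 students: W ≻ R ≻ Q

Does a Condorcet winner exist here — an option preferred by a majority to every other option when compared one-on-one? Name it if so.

W

Head-to-head results (39 voters total):
Q vs W: W wins 27–12.
Q vs R: R wins 20–19.
W vs R: W wins 26–13.
W beats each rival — Q (27–12), R (26–13) — so W is the Condorcet winner.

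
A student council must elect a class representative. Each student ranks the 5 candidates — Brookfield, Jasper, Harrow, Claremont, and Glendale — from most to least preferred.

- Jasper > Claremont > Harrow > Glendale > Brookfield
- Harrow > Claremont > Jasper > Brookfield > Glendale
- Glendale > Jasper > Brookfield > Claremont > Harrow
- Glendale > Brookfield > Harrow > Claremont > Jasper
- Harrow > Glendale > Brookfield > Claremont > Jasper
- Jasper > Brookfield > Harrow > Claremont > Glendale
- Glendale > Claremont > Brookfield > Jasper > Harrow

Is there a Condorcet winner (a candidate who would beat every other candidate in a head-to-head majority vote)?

No

Head-to-head results (7 voters total):
Brookfield vs Jasper: Jasper wins 4–3.
Brookfield vs Harrow: Brookfield wins 4–3.
Brookfield vs Claremont: Brookfield wins 4–3.
Brookfield vs Glendale: Glendale wins 5–2.
Jasper vs Harrow: Jasper wins 4–3.
Jasper vs Claremont: Claremont wins 4–3.
Jasper vs Glendale: Glendale wins 4–3.
Harrow vs Claremont: Harrow wins 4–3.
Harrow vs Glendale: Harrow wins 4–3.
Claremont vs Glendale: Glendale wins 4–3.
No candidate beats all others: Brookfield beats Claremont beats Jasper beats Brookfield, a majority cycle.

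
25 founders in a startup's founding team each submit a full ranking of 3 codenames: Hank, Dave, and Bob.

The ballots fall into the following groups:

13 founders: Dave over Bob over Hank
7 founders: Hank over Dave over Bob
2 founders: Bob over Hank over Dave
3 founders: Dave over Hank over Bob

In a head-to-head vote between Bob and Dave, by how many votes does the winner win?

21

Ballots ranking Bob above Dave: 2.
Ballots ranking Dave above Bob: 13+7+3 = 23.
Dave wins 23–2, a margin of 21.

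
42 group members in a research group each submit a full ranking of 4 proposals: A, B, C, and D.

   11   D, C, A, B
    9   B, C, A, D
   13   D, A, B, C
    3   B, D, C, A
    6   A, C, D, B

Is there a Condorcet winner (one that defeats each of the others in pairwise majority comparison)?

Yes

Head-to-head results (42 voters total):
A vs B: A wins 30–12.
A vs C: C wins 23–19.
A vs D: D wins 27–15.
B vs C: B wins 25–17.
B vs D: D wins 30–12.
C vs D: D wins 27–15.
D beats each rival — A (27–15), B (30–12), C (27–15) — so D is the Condorcet winner.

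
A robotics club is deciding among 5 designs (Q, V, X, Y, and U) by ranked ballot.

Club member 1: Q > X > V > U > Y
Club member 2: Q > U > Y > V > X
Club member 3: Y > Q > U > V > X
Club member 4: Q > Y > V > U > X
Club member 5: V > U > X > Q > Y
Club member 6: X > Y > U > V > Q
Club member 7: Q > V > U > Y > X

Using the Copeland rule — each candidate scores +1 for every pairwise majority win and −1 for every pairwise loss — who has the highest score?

Pairwise results:
  Q vs V: Q wins 5–2.
  Q vs X: Q wins 5–2.
  Q vs Y: Q wins 5–2.
  Q vs U: Q wins 5–2.
  V vs X: V wins 5–2.
  V vs Y: Y wins 4–3.
  V vs U: V wins 4–3.
  X vs Y: Y wins 4–3.
  X vs U: U wins 5–2.
  Y vs U: U wins 4–3.
Copeland scores (wins − losses):
  Q: 4 − 0 = 4
  V: 2 − 2 = 0
  X: 0 − 4 = -4
  Y: 2 − 2 = 0
  U: 2 − 2 = 0
Q has the best Copeland score.

Q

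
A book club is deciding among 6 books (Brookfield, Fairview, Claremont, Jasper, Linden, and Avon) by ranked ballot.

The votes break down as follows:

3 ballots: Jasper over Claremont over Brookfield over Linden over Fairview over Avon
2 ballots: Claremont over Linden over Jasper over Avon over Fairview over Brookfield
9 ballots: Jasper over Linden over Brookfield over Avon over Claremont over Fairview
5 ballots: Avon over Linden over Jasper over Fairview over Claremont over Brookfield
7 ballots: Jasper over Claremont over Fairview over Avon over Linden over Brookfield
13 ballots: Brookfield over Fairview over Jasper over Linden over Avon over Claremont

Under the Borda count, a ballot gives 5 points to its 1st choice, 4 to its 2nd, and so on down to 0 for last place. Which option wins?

Borda scores:
  Brookfield: 3·3 + 2·0 + 9·3 + 5·0 + 7·0 + 13·5 = 101
  Fairview: 3·1 + 2·1 + 9·0 + 5·2 + 7·3 + 13·4 = 88
  Claremont: 3·4 + 2·5 + 9·1 + 5·1 + 7·4 + 13·0 = 64
  Jasper: 3·5 + 2·3 + 9·5 + 5·3 + 7·5 + 13·3 = 155
  Linden: 3·2 + 2·4 + 9·4 + 5·4 + 7·1 + 13·2 = 103
  Avon: 3·0 + 2·2 + 9·2 + 5·5 + 7·2 + 13·1 = 74
Jasper has the highest total.

Jasper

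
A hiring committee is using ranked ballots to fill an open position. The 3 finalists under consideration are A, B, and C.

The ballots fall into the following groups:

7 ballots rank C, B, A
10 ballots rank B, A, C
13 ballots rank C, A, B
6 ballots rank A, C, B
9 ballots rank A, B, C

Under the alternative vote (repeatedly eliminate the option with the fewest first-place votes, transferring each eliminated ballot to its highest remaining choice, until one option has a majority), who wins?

A

Round 1: C 20, A 15, B 10. B has the fewest and is eliminated.
Round 2: A 25, C 20. A has a majority.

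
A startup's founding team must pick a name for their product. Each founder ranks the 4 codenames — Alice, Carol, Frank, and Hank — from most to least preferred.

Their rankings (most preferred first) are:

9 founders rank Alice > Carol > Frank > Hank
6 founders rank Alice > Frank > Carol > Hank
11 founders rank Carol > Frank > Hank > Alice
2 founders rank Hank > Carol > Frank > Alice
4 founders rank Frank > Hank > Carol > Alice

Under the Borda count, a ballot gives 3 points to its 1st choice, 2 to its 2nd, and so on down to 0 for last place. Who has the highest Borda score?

Carol

Borda scores:
  Alice: 9·3 + 6·3 + 11·0 + 2·0 + 4·0 = 45
  Carol: 9·2 + 6·1 + 11·3 + 2·2 + 4·1 = 65
  Frank: 9·1 + 6·2 + 11·2 + 2·1 + 4·3 = 57
  Hank: 9·0 + 6·0 + 11·1 + 2·3 + 4·2 = 25
Carol has the highest total.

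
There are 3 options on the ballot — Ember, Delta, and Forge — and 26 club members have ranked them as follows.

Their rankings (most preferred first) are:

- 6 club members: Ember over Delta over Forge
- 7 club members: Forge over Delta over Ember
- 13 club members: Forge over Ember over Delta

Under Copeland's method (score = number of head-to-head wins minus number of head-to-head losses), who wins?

Forge

Pairwise results:
  Ember vs Delta: Ember wins 19–7.
  Ember vs Forge: Forge wins 20–6.
  Delta vs Forge: Forge wins 20–6.
Copeland scores (wins − losses):
  Ember: 1 − 1 = 0
  Delta: 0 − 2 = -2
  Forge: 2 − 0 = 2
Forge has the best Copeland score.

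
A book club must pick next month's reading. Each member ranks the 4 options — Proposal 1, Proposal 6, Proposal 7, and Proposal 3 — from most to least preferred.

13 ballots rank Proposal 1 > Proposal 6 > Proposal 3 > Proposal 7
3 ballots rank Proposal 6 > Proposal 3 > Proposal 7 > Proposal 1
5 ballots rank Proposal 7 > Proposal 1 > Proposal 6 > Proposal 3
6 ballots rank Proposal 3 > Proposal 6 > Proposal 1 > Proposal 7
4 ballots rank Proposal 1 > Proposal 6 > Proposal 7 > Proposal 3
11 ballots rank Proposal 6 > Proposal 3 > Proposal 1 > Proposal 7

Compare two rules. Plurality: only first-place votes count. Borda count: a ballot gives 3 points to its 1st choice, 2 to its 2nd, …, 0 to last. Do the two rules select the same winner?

No

Plurality first-place counts: Proposal 1 17, Proposal 6 14, Proposal 7 5, Proposal 3 6 → Proposal 1.
Borda totals: Proposal 1 78, Proposal 6 93, Proposal 7 22, Proposal 3 59 → Proposal 6.
The two rules disagree: plurality picks Proposal 1, Borda picks Proposal 6.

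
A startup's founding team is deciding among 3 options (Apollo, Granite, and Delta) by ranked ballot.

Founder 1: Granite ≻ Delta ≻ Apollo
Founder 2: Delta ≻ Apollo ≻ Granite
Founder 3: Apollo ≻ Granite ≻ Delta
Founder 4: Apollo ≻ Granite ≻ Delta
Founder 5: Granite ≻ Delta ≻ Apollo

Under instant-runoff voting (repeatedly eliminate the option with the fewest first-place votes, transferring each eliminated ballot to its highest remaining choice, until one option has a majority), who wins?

Round 1: Apollo 2, Granite 2, Delta 1. Delta has the fewest and is eliminated.
Round 2: Apollo 3, Granite 2. Apollo has a majority.

Apollo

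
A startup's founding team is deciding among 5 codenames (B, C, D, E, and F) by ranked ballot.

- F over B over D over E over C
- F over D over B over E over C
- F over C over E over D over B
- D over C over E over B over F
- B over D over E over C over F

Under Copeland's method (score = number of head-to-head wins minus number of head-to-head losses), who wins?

Pairwise results:
  B vs C: B wins 3–2.
  B vs D: D wins 3–2.
  B vs E: B wins 3–2.
  B vs F: F wins 3–2.
  C vs D: D wins 4–1.
  C vs E: E wins 3–2.
  C vs F: F wins 3–2.
  D vs E: D wins 4–1.
  D vs F: F wins 3–2.
  E vs F: F wins 3–2.
Copeland scores (wins − losses):
  B: 2 − 2 = 0
  C: 0 − 4 = -4
  D: 3 − 1 = 2
  E: 1 − 3 = -2
  F: 4 − 0 = 4
F has the best Copeland score.

F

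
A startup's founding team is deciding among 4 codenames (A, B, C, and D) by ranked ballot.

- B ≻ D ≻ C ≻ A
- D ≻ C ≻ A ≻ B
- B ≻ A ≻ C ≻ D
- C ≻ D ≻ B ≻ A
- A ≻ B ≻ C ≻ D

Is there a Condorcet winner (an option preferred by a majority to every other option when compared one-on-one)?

Yes

Head-to-head results (5 voters total):
A vs B: B wins 3–2.
A vs C: C wins 3–2.
A vs D: D wins 3–2.
B vs C: B wins 3–2.
B vs D: B wins 3–2.
C vs D: C wins 3–2.
B beats each rival — A (3–2), C (3–2), D (3–2) — so B is the Condorcet winner.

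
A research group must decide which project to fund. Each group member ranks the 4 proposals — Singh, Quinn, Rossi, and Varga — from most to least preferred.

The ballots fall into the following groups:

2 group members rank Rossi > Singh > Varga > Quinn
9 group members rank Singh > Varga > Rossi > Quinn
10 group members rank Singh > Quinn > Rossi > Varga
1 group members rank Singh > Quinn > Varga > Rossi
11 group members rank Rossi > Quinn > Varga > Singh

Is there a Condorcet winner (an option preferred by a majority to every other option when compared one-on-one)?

Head-to-head results (33 voters total):
Singh vs Quinn: Singh wins 22–11.
Singh vs Rossi: Singh wins 20–13.
Singh vs Varga: Singh wins 22–11.
Quinn vs Rossi: Rossi wins 22–11.
Quinn vs Varga: Quinn wins 22–11.
Rossi vs Varga: Rossi wins 23–10.
Singh beats each rival — Quinn (22–11), Rossi (20–13), Varga (22–11) — so Singh is the Condorcet winner.

Yes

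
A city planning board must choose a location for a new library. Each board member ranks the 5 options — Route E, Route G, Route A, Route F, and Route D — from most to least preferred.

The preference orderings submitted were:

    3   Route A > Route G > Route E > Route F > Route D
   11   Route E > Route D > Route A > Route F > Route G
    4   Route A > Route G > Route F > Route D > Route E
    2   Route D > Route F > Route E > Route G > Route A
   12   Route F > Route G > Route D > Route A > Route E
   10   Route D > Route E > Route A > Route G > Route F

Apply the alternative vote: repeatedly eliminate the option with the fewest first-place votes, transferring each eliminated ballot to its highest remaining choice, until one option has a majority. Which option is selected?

Route E

Round 1: Route F 12, Route D 12, Route E 11, Route A 7, Route G 0. Route G has the fewest and is eliminated.
Round 2: Route F 12, Route D 12, Route E 11, Route A 7. Route A has the fewest and is eliminated.
Round 3: Route F 16, Route E 14, Route D 12. Route D has the fewest and is eliminated.
Round 4: Route E 24, Route F 18. Route E has a majority.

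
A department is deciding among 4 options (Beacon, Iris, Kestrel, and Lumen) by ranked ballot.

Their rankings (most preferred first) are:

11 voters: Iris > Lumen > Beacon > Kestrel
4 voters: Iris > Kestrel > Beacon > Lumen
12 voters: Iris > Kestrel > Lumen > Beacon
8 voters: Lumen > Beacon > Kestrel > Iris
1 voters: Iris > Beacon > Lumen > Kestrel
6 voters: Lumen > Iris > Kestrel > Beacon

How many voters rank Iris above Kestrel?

Ballots ranking Iris above Kestrel: 11+4+12+1+6 = 34.
Ballots ranking Kestrel above Iris: 8.
So 34 of 42 voters prefer Iris to Kestrel.

34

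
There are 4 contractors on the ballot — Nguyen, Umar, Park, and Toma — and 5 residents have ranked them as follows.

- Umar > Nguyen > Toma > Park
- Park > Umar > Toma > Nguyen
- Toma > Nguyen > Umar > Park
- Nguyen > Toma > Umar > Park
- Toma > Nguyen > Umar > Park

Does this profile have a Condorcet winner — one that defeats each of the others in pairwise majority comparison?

Yes

Head-to-head results (5 voters total):
Nguyen vs Umar: Nguyen wins 3–2.
Nguyen vs Park: Nguyen wins 4–1.
Nguyen vs Toma: Toma wins 3–2.
Umar vs Park: Umar wins 4–1.
Umar vs Toma: Toma wins 3–2.
Park vs Toma: Toma wins 4–1.
Toma beats each rival — Nguyen (3–2), Umar (3–2), Park (4–1) — so Toma is the Condorcet winner.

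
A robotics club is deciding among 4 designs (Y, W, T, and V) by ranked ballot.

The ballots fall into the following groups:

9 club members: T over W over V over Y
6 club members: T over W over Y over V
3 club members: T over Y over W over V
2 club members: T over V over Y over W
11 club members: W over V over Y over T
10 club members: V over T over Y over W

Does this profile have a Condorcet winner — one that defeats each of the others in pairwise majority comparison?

Head-to-head results (41 voters total):
Y vs W: W wins 26–15.
Y vs T: T wins 30–11.
Y vs V: V wins 32–9.
W vs T: T wins 30–11.
W vs V: W wins 29–12.
T vs V: V wins 21–20.
No candidate beats all others: W beats V beats T beats W, a majority cycle.

No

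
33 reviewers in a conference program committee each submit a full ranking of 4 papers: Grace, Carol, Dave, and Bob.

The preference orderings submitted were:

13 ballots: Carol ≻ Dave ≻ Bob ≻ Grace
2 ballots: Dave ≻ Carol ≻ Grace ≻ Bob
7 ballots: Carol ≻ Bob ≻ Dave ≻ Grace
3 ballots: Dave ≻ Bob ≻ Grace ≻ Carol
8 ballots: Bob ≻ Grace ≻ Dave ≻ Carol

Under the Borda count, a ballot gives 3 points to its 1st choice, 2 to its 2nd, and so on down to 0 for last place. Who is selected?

Borda scores:
  Grace: 13·0 + 2·1 + 7·0 + 3·1 + 8·2 = 21
  Carol: 13·3 + 2·2 + 7·3 + 3·0 + 8·0 = 64
  Dave: 13·2 + 2·3 + 7·1 + 3·3 + 8·1 = 56
  Bob: 13·1 + 2·0 + 7·2 + 3·2 + 8·3 = 57
Carol has the highest total.

Carol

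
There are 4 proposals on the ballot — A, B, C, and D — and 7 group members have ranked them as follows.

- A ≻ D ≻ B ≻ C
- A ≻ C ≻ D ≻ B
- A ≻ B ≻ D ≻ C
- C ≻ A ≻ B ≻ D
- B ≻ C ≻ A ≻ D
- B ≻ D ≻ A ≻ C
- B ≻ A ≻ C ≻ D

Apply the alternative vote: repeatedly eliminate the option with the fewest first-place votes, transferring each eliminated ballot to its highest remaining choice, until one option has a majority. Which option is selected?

Round 1: A 3, B 3, C 1, D 0. D has the fewest and is eliminated.
Round 2: A 3, B 3, C 1. C has the fewest and is eliminated.
Round 3: A 4, B 3. A has a majority.

A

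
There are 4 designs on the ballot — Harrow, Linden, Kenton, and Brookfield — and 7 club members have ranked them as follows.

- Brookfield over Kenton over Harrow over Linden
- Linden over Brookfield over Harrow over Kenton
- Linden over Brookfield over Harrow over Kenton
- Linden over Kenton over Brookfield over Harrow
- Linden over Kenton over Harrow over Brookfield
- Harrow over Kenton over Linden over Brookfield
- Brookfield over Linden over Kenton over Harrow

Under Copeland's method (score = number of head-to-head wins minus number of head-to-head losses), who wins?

Pairwise results:
  Harrow vs Linden: Linden wins 5–2.
  Harrow vs Kenton: Kenton wins 4–3.
  Harrow vs Brookfield: Brookfield wins 5–2.
  Linden vs Kenton: Linden wins 5–2.
  Linden vs Brookfield: Linden wins 5–2.
  Kenton vs Brookfield: Brookfield wins 4–3.
Copeland scores (wins − losses):
  Harrow: 0 − 3 = -3
  Linden: 3 − 0 = 3
  Kenton: 1 − 2 = -1
  Brookfield: 2 − 1 = 1
Linden has the best Copeland score.

Linden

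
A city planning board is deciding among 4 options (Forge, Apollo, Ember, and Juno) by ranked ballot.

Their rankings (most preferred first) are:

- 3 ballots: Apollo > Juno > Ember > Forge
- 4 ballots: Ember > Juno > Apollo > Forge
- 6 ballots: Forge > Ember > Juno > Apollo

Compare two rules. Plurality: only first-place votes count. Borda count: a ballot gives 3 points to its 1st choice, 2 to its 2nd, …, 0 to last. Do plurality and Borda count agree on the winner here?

No

Plurality first-place counts: Forge 6, Apollo 3, Ember 4, Juno 0 → Forge.
Borda totals: Forge 18, Apollo 13, Ember 27, Juno 20 → Ember.
The two rules disagree: plurality picks Forge, Borda picks Ember.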